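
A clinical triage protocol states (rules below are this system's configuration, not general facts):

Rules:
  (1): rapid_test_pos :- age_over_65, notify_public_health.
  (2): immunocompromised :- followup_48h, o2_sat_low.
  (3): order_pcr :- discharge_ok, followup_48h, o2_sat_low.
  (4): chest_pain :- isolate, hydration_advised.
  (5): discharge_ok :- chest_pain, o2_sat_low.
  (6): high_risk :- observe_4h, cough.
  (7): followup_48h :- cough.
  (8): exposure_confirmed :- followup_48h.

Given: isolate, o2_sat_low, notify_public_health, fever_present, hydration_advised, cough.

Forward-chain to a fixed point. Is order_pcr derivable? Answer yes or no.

yes

Round 1: (4) [chest_pain :- isolate, hydration_advised.]; (7) [followup_48h :- cough.]. Adds chest_pain, followup_48h.
Round 2: (2) [immunocompromised :- followup_48h, o2_sat_low.]; (5) [discharge_ok :- chest_pain, o2_sat_low.]; (8) [exposure_confirmed :- followup_48h.]. Adds immunocompromised, discharge_ok, exposure_confirmed.
Round 3: (3) [order_pcr :- discharge_ok, followup_48h, o2_sat_low.]. Adds order_pcr.
order_pcr appears in round 3, so it is derivable.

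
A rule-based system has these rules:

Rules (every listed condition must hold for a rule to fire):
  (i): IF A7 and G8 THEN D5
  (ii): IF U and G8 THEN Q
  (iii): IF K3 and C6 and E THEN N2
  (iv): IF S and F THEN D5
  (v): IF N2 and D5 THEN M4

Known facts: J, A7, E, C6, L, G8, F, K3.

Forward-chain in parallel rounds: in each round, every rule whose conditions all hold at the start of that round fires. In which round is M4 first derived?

2

Round 1 — (i), (iii), derive D5, N2.
Round 2 — (v), derive M4.
M4 first appears in round 2.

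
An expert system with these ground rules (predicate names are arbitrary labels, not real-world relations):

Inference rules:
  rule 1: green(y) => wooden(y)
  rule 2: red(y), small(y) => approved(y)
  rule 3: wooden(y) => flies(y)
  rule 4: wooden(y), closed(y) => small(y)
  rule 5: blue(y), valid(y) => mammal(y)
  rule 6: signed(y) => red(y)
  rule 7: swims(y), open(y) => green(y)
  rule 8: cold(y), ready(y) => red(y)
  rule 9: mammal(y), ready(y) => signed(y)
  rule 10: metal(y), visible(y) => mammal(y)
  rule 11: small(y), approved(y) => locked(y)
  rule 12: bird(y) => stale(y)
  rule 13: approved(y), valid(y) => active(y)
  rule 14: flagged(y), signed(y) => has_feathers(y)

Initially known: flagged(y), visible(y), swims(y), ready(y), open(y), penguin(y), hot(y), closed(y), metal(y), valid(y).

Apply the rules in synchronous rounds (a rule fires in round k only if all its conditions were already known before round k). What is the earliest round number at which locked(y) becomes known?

Round 1 fires rule 7, rule 10, giving green(y), mammal(y).
Round 2 fires rule 1, rule 9, giving wooden(y), signed(y).
Round 3 fires rule 3, rule 4, rule 6, rule 14, giving flies(y), small(y), red(y), has_feathers(y).
Round 4 fires rule 2, giving approved(y).
Round 5 fires rule 11, rule 13, giving locked(y), active(y).
locked(y) first appears in round 5.

5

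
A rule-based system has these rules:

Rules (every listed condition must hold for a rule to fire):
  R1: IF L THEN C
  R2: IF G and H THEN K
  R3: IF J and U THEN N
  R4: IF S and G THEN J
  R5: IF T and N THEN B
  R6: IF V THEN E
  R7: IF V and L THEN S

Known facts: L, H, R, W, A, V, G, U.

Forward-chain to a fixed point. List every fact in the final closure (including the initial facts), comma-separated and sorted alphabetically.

A, C, E, G, H, J, K, L, N, R, S, U, V, W

Round 1 — R1, R2, R6, R7, derive C, K, E, S.
Round 2 — R4, derive J.
Round 3 — R3, derive N.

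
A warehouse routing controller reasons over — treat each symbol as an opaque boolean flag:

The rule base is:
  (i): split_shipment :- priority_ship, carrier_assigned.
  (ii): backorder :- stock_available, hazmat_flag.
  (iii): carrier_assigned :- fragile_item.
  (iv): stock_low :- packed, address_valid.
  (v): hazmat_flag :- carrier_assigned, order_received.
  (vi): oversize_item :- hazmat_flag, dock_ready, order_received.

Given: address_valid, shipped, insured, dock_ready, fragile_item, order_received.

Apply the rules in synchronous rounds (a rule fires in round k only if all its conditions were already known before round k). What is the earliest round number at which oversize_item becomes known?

Round 1 fires (iii), giving carrier_assigned.
Round 2 fires (v), giving hazmat_flag.
Round 3 fires (vi), giving oversize_item.
oversize_item first appears in round 3.

3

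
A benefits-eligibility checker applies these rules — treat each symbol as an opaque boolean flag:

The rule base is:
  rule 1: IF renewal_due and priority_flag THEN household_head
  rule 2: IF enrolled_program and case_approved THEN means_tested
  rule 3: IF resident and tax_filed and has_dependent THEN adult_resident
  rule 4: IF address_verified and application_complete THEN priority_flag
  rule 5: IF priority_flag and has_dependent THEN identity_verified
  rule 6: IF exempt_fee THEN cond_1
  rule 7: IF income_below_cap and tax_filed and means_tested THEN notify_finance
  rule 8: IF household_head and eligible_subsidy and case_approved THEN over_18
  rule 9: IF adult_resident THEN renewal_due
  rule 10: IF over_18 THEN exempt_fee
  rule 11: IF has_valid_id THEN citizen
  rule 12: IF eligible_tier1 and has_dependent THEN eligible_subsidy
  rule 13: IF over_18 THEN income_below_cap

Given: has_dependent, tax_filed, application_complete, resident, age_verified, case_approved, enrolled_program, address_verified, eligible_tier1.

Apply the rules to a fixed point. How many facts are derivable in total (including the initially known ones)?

Round 1 — rule 2, rule 3, rule 4, rule 12, derive means_tested, adult_resident, priority_flag, eligible_subsidy.
Round 2 — rule 5, rule 9, derive identity_verified, renewal_due.
Round 3 — rule 1, derive household_head.
Round 4 — rule 8, derive over_18.
Round 5 — rule 10, rule 13, derive exempt_fee, income_below_cap.
Round 6 — rule 6, rule 7, derive cond_1, notify_finance.
Closure: {address_verified, adult_resident, age_verified, application_complete, case_approved, cond_1, eligible_subsidy, eligible_tier1, enrolled_program, exempt_fee, has_dependent, household_head, identity_verified, income_below_cap, means_tested, notify_finance, over_18, priority_flag, renewal_due, resident, tax_filed} — 21 facts.

21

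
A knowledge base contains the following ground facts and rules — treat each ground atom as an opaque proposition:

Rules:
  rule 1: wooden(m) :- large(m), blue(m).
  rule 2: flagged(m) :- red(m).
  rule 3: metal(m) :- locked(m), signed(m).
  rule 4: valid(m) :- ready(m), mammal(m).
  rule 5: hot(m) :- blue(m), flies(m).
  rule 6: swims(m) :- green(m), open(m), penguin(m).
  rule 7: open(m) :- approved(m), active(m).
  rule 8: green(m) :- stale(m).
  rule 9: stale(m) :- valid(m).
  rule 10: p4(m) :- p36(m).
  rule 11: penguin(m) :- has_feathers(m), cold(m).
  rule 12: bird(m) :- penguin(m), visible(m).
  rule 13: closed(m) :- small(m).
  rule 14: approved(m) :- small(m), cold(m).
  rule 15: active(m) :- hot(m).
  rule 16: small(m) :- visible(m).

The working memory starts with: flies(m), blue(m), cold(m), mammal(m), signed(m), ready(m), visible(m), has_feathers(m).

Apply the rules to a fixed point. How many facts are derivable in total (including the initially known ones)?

Round 1: rule 4 [valid(m) :- ready(m), mammal(m).]; rule 5 [hot(m) :- blue(m), flies(m).]; rule 11 [penguin(m) :- has_feathers(m), cold(m).]; rule 16 [small(m) :- visible(m).]. New: valid(m), hot(m), penguin(m), small(m).
Round 2: rule 9 [stale(m) :- valid(m).]; rule 12 [bird(m) :- penguin(m), visible(m).]; rule 13 [closed(m) :- small(m).]; rule 14 [approved(m) :- small(m), cold(m).]; rule 15 [active(m) :- hot(m).]. New: stale(m), bird(m), closed(m), approved(m), active(m).
Round 3: rule 7 [open(m) :- approved(m), active(m).]; rule 8 [green(m) :- stale(m).]. New: open(m), green(m).
Round 4: rule 6 [swims(m) :- green(m), open(m), penguin(m).]. New: swims(m).
Closure: {active(m), approved(m), bird(m), blue(m), closed(m), cold(m), flies(m), green(m), has_feathers(m), hot(m), mammal(m), open(m), penguin(m), ready(m), signed(m), small(m), stale(m), swims(m), valid(m), visible(m)} — 20 facts.

20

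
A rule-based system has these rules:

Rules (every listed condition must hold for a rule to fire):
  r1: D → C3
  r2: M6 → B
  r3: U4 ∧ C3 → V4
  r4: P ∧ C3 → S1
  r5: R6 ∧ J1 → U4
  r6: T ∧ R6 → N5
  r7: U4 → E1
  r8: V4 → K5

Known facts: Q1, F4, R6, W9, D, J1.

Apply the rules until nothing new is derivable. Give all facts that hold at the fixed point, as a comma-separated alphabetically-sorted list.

C3, D, E1, F4, J1, K5, Q1, R6, U4, V4, W9

Round 1: r1 [D → C3]; r5 [R6 ∧ J1 → U4]. Adds C3, U4.
Round 2: r3 [U4 ∧ C3 → V4]; r7 [U4 → E1]. Adds V4, E1.
Round 3: r8 [V4 → K5]. Adds K5.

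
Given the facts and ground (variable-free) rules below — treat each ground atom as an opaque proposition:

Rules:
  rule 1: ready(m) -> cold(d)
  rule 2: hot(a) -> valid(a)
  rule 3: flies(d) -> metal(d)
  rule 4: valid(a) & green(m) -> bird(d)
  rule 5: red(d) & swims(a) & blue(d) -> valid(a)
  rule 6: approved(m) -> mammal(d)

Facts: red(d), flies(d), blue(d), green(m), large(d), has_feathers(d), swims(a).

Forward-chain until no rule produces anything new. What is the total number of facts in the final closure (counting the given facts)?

10

[1] rule 3 [flies(d) -> metal(d)]; rule 5 [red(d) & swims(a) & blue(d) -> valid(a)]. ⇒ new: metal(d), valid(a).
[2] rule 4 [valid(a) & green(m) -> bird(d)]. ⇒ new: bird(d).
Closure: {bird(d), blue(d), flies(d), green(m), has_feathers(d), large(d), metal(d), red(d), swims(a), valid(a)} — 10 facts.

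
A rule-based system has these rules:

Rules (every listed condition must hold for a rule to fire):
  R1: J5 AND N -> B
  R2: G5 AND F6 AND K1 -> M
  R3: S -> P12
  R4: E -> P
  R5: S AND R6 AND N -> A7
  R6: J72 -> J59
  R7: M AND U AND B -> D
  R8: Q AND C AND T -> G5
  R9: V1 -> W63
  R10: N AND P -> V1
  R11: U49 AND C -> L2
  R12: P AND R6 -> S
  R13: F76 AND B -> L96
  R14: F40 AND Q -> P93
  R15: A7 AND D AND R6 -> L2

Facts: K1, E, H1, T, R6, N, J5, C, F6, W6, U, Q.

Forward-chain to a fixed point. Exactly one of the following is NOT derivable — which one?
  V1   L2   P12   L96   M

Round 1 fires R1, R4, R8, giving B, P, G5.
Round 2 fires R2, R10, R12, giving M, V1, S.
Round 3 fires R3, R5, R7, R9, giving P12, A7, D, W63.
Round 4 fires R15, giving L2.
Derived: V1 (round 2), M (round 2), L2 (round 4), P12 (round 3). L96 never appears in any round.

L96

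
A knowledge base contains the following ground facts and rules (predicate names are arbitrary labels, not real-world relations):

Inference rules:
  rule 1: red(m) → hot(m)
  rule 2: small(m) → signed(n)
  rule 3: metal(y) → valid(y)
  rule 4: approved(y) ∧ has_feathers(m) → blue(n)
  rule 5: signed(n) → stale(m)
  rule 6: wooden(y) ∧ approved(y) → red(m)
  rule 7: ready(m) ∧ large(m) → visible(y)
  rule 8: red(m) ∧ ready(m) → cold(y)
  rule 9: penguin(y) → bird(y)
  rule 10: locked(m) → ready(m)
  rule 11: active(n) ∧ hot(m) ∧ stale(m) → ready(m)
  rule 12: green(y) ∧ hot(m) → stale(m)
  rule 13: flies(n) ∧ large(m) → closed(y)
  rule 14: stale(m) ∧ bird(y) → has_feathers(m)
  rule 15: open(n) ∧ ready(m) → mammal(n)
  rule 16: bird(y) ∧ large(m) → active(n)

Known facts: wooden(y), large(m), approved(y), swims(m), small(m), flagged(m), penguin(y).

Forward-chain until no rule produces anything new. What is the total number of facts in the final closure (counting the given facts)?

18

[1] rule 2 [small(m) → signed(n)]; rule 6 [wooden(y) ∧ approved(y) → red(m)]; rule 9 [penguin(y) → bird(y)]. ⇒ new: signed(n), red(m), bird(y).
[2] rule 1 [red(m) → hot(m)]; rule 5 [signed(n) → stale(m)]; rule 16 [bird(y) ∧ large(m) → active(n)]. ⇒ new: hot(m), stale(m), active(n).
[3] rule 11 [active(n) ∧ hot(m) ∧ stale(m) → ready(m)]; rule 14 [stale(m) ∧ bird(y) → has_feathers(m)]. ⇒ new: ready(m), has_feathers(m).
[4] rule 4 [approved(y) ∧ has_feathers(m) → blue(n)]; rule 7 [ready(m) ∧ large(m) → visible(y)]; rule 8 [red(m) ∧ ready(m) → cold(y)]. ⇒ new: blue(n), visible(y), cold(y).
Closure: {active(n), approved(y), bird(y), blue(n), cold(y), flagged(m), has_feathers(m), hot(m), large(m), penguin(y), ready(m), red(m), signed(n), small(m), stale(m), swims(m), visible(y), wooden(y)} — 18 facts.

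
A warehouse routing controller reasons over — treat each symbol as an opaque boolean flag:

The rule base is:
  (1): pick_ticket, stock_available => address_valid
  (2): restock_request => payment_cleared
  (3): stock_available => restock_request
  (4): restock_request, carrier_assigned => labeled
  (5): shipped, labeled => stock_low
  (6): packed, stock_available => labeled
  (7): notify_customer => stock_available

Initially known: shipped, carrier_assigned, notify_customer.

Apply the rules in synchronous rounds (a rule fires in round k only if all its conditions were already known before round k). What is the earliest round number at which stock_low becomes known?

Round 1 — (7), derive stock_available.
Round 2 — (3), derive restock_request.
Round 3 — (2), (4), derive payment_cleared, labeled.
Round 4 — (5), derive stock_low.
stock_low first appears in round 4.

4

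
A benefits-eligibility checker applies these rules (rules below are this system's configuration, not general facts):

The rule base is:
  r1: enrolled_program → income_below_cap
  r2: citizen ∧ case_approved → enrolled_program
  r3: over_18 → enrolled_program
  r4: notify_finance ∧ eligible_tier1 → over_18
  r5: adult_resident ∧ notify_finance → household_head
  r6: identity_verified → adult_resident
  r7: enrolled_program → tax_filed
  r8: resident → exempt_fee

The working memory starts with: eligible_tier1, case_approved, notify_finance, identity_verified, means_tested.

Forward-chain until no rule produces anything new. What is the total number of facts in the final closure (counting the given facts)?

Round 1: r4 [notify_finance ∧ eligible_tier1 → over_18]; r6 [identity_verified → adult_resident]. Adds over_18, adult_resident.
Round 2: r3 [over_18 → enrolled_program]; r5 [adult_resident ∧ notify_finance → household_head]. Adds enrolled_program, household_head.
Round 3: r1 [enrolled_program → income_below_cap]; r7 [enrolled_program → tax_filed]. Adds income_below_cap, tax_filed.
Closure: {adult_resident, case_approved, eligible_tier1, enrolled_program, household_head, identity_verified, income_below_cap, means_tested, notify_finance, over_18, tax_filed} — 11 facts.

11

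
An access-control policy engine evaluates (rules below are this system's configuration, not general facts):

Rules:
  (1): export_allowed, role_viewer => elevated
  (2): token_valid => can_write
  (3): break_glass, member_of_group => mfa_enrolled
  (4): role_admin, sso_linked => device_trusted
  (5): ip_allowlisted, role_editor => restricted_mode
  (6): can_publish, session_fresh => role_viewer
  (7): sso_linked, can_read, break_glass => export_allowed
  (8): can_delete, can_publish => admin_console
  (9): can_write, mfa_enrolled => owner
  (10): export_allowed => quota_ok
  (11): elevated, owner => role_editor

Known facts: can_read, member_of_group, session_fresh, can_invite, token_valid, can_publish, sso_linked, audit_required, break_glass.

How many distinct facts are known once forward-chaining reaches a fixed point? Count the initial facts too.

17

Round 1 fires (2), (3), (6), (7), giving can_write, mfa_enrolled, role_viewer, export_allowed.
Round 2 fires (1), (9), (10), giving elevated, owner, quota_ok.
Round 3 fires (11), giving role_editor.
Closure: {audit_required, break_glass, can_invite, can_publish, can_read, can_write, elevated, export_allowed, member_of_group, mfa_enrolled, owner, quota_ok, role_editor, role_viewer, session_fresh, sso_linked, token_valid} — 17 facts.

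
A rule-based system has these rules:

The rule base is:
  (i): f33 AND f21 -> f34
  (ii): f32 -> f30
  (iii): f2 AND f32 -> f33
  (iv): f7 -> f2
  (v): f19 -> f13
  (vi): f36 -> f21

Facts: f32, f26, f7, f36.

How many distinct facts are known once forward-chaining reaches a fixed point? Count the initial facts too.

9

Round 1 — (ii), (iv), (vi), derive f30, f2, f21.
Round 2 — (iii), derive f33.
Round 3 — (i), derive f34.
Closure: {f2, f21, f26, f30, f32, f33, f34, f36, f7} — 9 facts.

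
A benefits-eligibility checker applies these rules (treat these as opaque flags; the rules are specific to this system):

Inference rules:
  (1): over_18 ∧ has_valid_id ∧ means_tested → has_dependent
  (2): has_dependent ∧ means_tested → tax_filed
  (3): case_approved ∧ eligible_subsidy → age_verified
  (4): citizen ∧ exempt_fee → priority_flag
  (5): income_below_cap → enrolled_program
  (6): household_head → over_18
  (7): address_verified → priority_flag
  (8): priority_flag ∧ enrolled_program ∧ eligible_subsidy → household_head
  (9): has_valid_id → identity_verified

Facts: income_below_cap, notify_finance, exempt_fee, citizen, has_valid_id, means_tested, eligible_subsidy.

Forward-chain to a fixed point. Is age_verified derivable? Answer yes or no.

Round 1: (4) [citizen ∧ exempt_fee → priority_flag]; (5) [income_below_cap → enrolled_program]; (9) [has_valid_id → identity_verified]. New: priority_flag, enrolled_program, identity_verified.
Round 2: (8) [priority_flag ∧ enrolled_program ∧ eligible_subsidy → household_head]. New: household_head.
Round 3: (6) [household_head → over_18]. New: over_18.
Round 4: (1) [over_18 ∧ has_valid_id ∧ means_tested → has_dependent]. New: has_dependent.
Round 5: (2) [has_dependent ∧ means_tested → tax_filed]. New: tax_filed.
Fixed point reached. age_verified is concluded only by (3); (3) needs case_approved (never derived).

no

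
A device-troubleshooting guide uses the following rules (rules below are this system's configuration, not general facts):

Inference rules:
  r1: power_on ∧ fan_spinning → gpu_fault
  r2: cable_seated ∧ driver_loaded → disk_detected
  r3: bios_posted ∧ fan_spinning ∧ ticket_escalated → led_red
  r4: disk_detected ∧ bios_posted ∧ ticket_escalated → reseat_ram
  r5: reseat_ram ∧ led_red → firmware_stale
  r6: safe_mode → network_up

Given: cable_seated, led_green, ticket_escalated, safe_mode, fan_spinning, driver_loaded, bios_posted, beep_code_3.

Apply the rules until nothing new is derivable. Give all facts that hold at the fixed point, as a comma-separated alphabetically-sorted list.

[1] r2 [cable_seated ∧ driver_loaded → disk_detected]; r3 [bios_posted ∧ fan_spinning ∧ ticket_escalated → led_red]; r6 [safe_mode → network_up]. ⇒ new: disk_detected, led_red, network_up.
[2] r4 [disk_detected ∧ bios_posted ∧ ticket_escalated → reseat_ram]. ⇒ new: reseat_ram.
[3] r5 [reseat_ram ∧ led_red → firmware_stale]. ⇒ new: firmware_stale.

beep_code_3, bios_posted, cable_seated, disk_detected, driver_loaded, fan_spinning, firmware_stale, led_green, led_red, network_up, reseat_ram, safe_mode, ticket_escalated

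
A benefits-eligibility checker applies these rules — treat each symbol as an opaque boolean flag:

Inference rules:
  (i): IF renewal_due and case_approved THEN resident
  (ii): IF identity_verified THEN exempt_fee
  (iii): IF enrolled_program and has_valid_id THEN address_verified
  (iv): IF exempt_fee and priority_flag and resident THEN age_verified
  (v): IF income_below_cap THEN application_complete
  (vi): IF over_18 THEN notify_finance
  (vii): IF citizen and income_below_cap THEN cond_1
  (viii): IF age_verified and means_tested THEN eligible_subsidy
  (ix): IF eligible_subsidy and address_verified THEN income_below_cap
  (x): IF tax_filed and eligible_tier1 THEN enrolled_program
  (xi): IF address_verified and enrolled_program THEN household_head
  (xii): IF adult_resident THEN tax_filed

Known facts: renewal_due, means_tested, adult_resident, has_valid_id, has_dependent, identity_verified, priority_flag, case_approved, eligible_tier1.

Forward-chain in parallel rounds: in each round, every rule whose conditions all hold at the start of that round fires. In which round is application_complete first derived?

[1] (i) [IF renewal_due and case_approved THEN resident]; (ii) [IF identity_verified THEN exempt_fee]; (xii) [IF adult_resident THEN tax_filed]. ⇒ new: resident, exempt_fee, tax_filed.
[2] (iv) [IF exempt_fee and priority_flag and resident THEN age_verified]; (x) [IF tax_filed and eligible_tier1 THEN enrolled_program]. ⇒ new: age_verified, enrolled_program.
[3] (iii) [IF enrolled_program and has_valid_id THEN address_verified]; (viii) [IF age_verified and means_tested THEN eligible_subsidy]. ⇒ new: address_verified, eligible_subsidy.
[4] (ix) [IF eligible_subsidy and address_verified THEN income_below_cap]; (xi) [IF address_verified and enrolled_program THEN household_head]. ⇒ new: income_below_cap, household_head.
[5] (v) [IF income_below_cap THEN application_complete]. ⇒ new: application_complete.
application_complete first appears in round 5.

5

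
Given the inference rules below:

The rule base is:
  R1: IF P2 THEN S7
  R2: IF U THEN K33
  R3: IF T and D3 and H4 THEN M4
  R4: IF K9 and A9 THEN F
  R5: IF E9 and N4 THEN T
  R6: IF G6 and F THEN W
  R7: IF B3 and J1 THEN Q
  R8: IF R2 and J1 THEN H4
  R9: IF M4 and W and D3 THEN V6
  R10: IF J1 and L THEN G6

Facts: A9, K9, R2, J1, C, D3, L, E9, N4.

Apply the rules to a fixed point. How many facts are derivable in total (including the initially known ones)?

[1] R4 [IF K9 and A9 THEN F]; R5 [IF E9 and N4 THEN T]; R8 [IF R2 and J1 THEN H4]; R10 [IF J1 and L THEN G6]. ⇒ new: F, T, H4, G6.
[2] R3 [IF T and D3 and H4 THEN M4]; R6 [IF G6 and F THEN W]. ⇒ new: M4, W.
[3] R9 [IF M4 and W and D3 THEN V6]. ⇒ new: V6.
Closure: {A9, C, D3, E9, F, G6, H4, J1, K9, L, M4, N4, R2, T, V6, W} — 16 facts.

16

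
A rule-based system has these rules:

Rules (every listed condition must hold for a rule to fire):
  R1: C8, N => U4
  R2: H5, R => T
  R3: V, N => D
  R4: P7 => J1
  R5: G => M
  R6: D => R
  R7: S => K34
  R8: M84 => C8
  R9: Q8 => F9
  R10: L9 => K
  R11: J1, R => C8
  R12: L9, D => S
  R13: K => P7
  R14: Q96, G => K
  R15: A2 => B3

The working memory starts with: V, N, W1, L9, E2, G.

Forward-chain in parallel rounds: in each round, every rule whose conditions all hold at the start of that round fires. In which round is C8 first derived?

4

Round 1 — R3, R5, R10, derive D, M, K.
Round 2 — R6, R12, R13, derive R, S, P7.
Round 3 — R4, R7, derive J1, K34.
Round 4 — R11, derive C8.
C8 first appears in round 4.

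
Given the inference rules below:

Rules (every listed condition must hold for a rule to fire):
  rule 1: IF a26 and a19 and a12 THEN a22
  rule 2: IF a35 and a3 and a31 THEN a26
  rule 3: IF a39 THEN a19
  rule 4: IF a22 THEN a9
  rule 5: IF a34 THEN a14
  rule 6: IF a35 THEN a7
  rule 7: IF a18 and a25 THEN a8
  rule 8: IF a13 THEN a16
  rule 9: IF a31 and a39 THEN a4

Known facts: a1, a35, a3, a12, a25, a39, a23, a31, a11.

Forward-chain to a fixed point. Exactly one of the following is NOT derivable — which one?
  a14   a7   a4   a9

Round 1: rule 2 [IF a35 and a3 and a31 THEN a26]; rule 3 [IF a39 THEN a19]; rule 6 [IF a35 THEN a7]; rule 9 [IF a31 and a39 THEN a4]. New: a26, a19, a7, a4.
Round 2: rule 1 [IF a26 and a19 and a12 THEN a22]. New: a22.
Round 3: rule 4 [IF a22 THEN a9]. New: a9.
Derived: a9 (round 3), a4 (round 1), a7 (round 1). a14 never appears in any round.

a14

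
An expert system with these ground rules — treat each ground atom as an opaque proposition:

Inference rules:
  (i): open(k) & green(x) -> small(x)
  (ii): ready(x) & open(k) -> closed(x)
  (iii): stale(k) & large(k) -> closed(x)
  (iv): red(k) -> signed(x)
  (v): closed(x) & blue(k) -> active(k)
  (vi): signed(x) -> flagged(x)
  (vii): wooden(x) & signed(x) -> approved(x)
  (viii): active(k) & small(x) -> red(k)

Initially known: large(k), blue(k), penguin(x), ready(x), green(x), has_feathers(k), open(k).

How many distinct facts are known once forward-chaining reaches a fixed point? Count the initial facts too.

13

Round 1 fires (i), (ii), giving small(x), closed(x).
Round 2 fires (v), giving active(k).
Round 3 fires (viii), giving red(k).
Round 4 fires (iv), giving signed(x).
Round 5 fires (vi), giving flagged(x).
Closure: {active(k), blue(k), closed(x), flagged(x), green(x), has_feathers(k), large(k), open(k), penguin(x), ready(x), red(k), signed(x), small(x)} — 13 facts.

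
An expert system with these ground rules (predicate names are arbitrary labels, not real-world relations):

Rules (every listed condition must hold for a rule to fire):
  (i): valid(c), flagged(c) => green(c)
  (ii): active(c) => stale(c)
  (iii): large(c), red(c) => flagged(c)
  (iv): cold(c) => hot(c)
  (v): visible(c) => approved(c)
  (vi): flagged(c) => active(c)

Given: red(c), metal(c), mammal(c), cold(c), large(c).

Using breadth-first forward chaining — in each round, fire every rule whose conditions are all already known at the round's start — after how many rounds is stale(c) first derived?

[1] (iii) [large(c), red(c) => flagged(c)]; (iv) [cold(c) => hot(c)]. ⇒ new: flagged(c), hot(c).
[2] (vi) [flagged(c) => active(c)]. ⇒ new: active(c).
[3] (ii) [active(c) => stale(c)]. ⇒ new: stale(c).
stale(c) first appears in round 3.

3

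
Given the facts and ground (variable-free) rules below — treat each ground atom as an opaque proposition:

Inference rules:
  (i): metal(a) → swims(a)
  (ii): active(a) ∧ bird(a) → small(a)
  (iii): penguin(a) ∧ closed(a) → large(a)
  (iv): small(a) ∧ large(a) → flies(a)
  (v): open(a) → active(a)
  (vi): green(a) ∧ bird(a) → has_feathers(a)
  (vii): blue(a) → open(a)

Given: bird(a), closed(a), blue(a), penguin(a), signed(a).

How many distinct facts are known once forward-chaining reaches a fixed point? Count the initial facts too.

10

[1] (iii) [penguin(a) ∧ closed(a) → large(a)]; (vii) [blue(a) → open(a)]. ⇒ new: large(a), open(a).
[2] (v) [open(a) → active(a)]. ⇒ new: active(a).
[3] (ii) [active(a) ∧ bird(a) → small(a)]. ⇒ new: small(a).
[4] (iv) [small(a) ∧ large(a) → flies(a)]. ⇒ new: flies(a).
Closure: {active(a), bird(a), blue(a), closed(a), flies(a), large(a), open(a), penguin(a), signed(a), small(a)} — 10 facts.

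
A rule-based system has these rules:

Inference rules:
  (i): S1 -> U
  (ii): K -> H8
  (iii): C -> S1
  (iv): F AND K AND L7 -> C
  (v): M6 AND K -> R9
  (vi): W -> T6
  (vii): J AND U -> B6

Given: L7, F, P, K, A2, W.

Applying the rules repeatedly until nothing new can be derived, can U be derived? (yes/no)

yes

Round 1: (ii) [K -> H8]; (iv) [F AND K AND L7 -> C]; (vi) [W -> T6]. New: H8, C, T6.
Round 2: (iii) [C -> S1]. New: S1.
Round 3: (i) [S1 -> U]. New: U.
U appears in round 3, so it is derivable.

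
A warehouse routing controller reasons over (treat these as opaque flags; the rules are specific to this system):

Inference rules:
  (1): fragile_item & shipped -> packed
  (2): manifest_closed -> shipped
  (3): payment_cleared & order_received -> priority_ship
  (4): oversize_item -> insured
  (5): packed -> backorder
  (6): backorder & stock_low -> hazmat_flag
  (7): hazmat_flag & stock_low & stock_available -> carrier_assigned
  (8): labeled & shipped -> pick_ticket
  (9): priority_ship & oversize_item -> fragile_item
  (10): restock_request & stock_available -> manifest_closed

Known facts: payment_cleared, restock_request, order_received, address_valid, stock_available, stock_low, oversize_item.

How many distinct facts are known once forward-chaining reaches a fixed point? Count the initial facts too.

Round 1 — (3), (4), (10), derive priority_ship, insured, manifest_closed.
Round 2 — (2), (9), derive shipped, fragile_item.
Round 3 — (1), derive packed.
Round 4 — (5), derive backorder.
Round 5 — (6), derive hazmat_flag.
Round 6 — (7), derive carrier_assigned.
Closure: {address_valid, backorder, carrier_assigned, fragile_item, hazmat_flag, insured, manifest_closed, order_received, oversize_item, packed, payment_cleared, priority_ship, restock_request, shipped, stock_available, stock_low} — 16 facts.

16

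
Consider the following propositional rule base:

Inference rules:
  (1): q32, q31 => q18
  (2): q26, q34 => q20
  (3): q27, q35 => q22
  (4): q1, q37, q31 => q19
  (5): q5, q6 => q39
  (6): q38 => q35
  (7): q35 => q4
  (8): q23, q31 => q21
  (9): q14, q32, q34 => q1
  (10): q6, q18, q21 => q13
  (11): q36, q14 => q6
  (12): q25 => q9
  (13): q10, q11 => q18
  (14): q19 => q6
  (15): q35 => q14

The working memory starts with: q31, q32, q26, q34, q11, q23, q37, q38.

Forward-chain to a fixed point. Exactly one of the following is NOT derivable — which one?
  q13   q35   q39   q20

q39

Round 1 — (1), (2), (6), (8), derive q18, q20, q35, q21.
Round 2 — (7), (15), derive q4, q14.
Round 3 — (9), derive q1.
Round 4 — (4), derive q19.
Round 5 — (14), derive q6.
Round 6 — (10), derive q13.
Derived: q35 (round 1), q20 (round 1), q13 (round 6). q39 never appears in any round.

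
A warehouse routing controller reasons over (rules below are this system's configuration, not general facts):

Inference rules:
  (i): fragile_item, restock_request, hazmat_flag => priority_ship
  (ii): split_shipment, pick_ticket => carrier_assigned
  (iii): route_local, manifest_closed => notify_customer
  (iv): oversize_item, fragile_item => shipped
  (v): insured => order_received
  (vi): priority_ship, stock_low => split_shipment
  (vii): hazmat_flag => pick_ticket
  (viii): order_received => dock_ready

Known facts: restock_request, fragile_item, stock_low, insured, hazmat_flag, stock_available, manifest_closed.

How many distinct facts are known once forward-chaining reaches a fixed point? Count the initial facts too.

13

Round 1: (i) [fragile_item, restock_request, hazmat_flag => priority_ship]; (v) [insured => order_received]; (vii) [hazmat_flag => pick_ticket]. New: priority_ship, order_received, pick_ticket.
Round 2: (vi) [priority_ship, stock_low => split_shipment]; (viii) [order_received => dock_ready]. New: split_shipment, dock_ready.
Round 3: (ii) [split_shipment, pick_ticket => carrier_assigned]. New: carrier_assigned.
Closure: {carrier_assigned, dock_ready, fragile_item, hazmat_flag, insured, manifest_closed, order_received, pick_ticket, priority_ship, restock_request, split_shipment, stock_available, stock_low} — 13 facts.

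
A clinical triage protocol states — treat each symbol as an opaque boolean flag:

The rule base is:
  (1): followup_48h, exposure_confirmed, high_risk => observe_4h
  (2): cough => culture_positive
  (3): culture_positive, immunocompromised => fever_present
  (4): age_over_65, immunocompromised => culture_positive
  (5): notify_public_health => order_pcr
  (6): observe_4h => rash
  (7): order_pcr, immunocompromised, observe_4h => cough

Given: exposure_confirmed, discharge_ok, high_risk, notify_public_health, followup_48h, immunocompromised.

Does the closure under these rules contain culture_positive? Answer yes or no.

Round 1 — (1), (5), derive observe_4h, order_pcr.
Round 2 — (6), (7), derive rash, cough.
Round 3 — (2), derive culture_positive.
Round 4 — (3), derive fever_present.
culture_positive appears in round 3, so it is derivable.

yes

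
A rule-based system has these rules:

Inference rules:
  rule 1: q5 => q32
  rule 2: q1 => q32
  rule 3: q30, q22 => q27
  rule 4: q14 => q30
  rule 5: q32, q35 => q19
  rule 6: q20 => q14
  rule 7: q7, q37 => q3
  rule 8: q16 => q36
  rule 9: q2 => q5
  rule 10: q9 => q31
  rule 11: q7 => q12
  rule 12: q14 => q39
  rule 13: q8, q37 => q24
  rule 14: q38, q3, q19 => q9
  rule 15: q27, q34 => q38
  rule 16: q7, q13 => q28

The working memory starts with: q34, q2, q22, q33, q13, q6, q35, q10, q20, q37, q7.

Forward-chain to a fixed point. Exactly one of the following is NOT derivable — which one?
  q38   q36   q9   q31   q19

q36

Round 1: rule 6 [q20 => q14]; rule 7 [q7, q37 => q3]; rule 9 [q2 => q5]; rule 11 [q7 => q12]; rule 16 [q7, q13 => q28]. Adds q14, q3, q5, q12, q28.
Round 2: rule 1 [q5 => q32]; rule 4 [q14 => q30]; rule 12 [q14 => q39]. Adds q32, q30, q39.
Round 3: rule 3 [q30, q22 => q27]; rule 5 [q32, q35 => q19]. Adds q27, q19.
Round 4: rule 15 [q27, q34 => q38]. Adds q38.
Round 5: rule 14 [q38, q3, q19 => q9]. Adds q9.
Round 6: rule 10 [q9 => q31]. Adds q31.
Derived: q38 (round 4), q9 (round 5), q19 (round 3), q31 (round 6). q36 never appears in any round.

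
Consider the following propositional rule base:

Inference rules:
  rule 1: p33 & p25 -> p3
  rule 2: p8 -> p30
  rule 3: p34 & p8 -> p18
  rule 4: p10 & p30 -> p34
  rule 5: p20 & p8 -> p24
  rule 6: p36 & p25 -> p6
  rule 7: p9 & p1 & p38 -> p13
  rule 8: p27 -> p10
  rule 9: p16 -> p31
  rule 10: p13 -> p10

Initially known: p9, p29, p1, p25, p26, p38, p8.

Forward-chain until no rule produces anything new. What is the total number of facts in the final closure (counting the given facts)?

12

Round 1: rule 2 [p8 -> p30]; rule 7 [p9 & p1 & p38 -> p13]. Adds p30, p13.
Round 2: rule 10 [p13 -> p10]. Adds p10.
Round 3: rule 4 [p10 & p30 -> p34]. Adds p34.
Round 4: rule 3 [p34 & p8 -> p18]. Adds p18.
Closure: {p1, p10, p13, p18, p25, p26, p29, p30, p34, p38, p8, p9} — 12 facts.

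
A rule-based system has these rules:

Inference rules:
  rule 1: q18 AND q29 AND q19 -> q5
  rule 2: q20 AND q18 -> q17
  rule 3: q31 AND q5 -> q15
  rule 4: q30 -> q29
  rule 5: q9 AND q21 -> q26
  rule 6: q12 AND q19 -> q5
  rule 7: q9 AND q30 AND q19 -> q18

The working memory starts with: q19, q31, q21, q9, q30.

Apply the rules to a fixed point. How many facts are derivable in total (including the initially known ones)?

[1] rule 4 [q30 -> q29]; rule 5 [q9 AND q21 -> q26]; rule 7 [q9 AND q30 AND q19 -> q18]. ⇒ new: q29, q26, q18.
[2] rule 1 [q18 AND q29 AND q19 -> q5]. ⇒ new: q5.
[3] rule 3 [q31 AND q5 -> q15]. ⇒ new: q15.
Closure: {q15, q18, q19, q21, q26, q29, q30, q31, q5, q9} — 10 facts.

10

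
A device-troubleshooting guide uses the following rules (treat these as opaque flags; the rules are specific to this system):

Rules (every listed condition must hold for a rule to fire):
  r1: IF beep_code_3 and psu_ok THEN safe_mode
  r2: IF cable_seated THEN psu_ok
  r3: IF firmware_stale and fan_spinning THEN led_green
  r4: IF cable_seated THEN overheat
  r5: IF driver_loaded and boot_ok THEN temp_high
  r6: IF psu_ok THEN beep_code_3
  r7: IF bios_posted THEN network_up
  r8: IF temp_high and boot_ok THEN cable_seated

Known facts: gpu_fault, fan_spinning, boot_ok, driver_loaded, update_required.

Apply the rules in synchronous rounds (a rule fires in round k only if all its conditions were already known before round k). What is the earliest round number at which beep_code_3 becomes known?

4

[1] r5 [IF driver_loaded and boot_ok THEN temp_high]. ⇒ new: temp_high.
[2] r8 [IF temp_high and boot_ok THEN cable_seated]. ⇒ new: cable_seated.
[3] r2 [IF cable_seated THEN psu_ok]; r4 [IF cable_seated THEN overheat]. ⇒ new: psu_ok, overheat.
[4] r6 [IF psu_ok THEN beep_code_3]. ⇒ new: beep_code_3.
beep_code_3 first appears in round 4.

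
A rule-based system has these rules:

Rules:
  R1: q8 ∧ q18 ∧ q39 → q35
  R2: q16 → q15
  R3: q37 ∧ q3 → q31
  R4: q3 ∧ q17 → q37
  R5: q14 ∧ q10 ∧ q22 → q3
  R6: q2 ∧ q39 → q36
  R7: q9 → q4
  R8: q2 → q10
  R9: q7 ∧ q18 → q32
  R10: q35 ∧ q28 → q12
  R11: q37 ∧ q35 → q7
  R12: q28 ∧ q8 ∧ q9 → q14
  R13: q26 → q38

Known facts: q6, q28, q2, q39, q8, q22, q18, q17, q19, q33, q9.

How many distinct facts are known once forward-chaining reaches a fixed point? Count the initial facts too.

Round 1: R1 [q8 ∧ q18 ∧ q39 → q35]; R6 [q2 ∧ q39 → q36]; R7 [q9 → q4]; R8 [q2 → q10]; R12 [q28 ∧ q8 ∧ q9 → q14]. Adds q35, q36, q4, q10, q14.
Round 2: R5 [q14 ∧ q10 ∧ q22 → q3]; R10 [q35 ∧ q28 → q12]. Adds q3, q12.
Round 3: R4 [q3 ∧ q17 → q37]. Adds q37.
Round 4: R3 [q37 ∧ q3 → q31]; R11 [q37 ∧ q35 → q7]. Adds q31, q7.
Round 5: R9 [q7 ∧ q18 → q32]. Adds q32.
Closure: {q10, q12, q14, q17, q18, q19, q2, q22, q28, q3, q31, q32, q33, q35, q36, q37, q39, q4, q6, q7, q8, q9} — 22 facts.

22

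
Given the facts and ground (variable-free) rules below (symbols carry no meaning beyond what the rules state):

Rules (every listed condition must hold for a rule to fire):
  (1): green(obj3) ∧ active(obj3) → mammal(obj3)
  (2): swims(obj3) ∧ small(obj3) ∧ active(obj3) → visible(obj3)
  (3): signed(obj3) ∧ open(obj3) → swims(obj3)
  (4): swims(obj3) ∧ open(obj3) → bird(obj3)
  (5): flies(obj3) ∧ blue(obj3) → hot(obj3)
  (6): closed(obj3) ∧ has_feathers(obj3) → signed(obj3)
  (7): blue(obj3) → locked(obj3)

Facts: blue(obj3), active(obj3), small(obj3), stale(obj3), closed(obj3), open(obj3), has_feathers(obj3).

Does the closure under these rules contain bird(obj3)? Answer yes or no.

Round 1: (6) [closed(obj3) ∧ has_feathers(obj3) → signed(obj3)]; (7) [blue(obj3) → locked(obj3)]. New: signed(obj3), locked(obj3).
Round 2: (3) [signed(obj3) ∧ open(obj3) → swims(obj3)]. New: swims(obj3).
Round 3: (2) [swims(obj3) ∧ small(obj3) ∧ active(obj3) → visible(obj3)]; (4) [swims(obj3) ∧ open(obj3) → bird(obj3)]. New: visible(obj3), bird(obj3).
bird(obj3) appears in round 3, so it is derivable.

yes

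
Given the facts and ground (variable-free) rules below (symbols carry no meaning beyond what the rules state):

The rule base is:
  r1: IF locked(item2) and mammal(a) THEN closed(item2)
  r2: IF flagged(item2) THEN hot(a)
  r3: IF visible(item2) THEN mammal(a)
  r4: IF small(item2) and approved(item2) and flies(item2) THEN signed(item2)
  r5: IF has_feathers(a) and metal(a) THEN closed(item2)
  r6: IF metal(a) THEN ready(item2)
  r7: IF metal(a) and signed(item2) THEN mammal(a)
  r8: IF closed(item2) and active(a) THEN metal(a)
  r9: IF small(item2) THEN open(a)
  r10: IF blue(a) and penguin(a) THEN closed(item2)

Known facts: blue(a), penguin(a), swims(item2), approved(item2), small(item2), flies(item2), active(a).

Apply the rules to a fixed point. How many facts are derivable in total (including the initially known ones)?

[1] r4 [IF small(item2) and approved(item2) and flies(item2) THEN signed(item2)]; r9 [IF small(item2) THEN open(a)]; r10 [IF blue(a) and penguin(a) THEN closed(item2)]. ⇒ new: signed(item2), open(a), closed(item2).
[2] r8 [IF closed(item2) and active(a) THEN metal(a)]. ⇒ new: metal(a).
[3] r6 [IF metal(a) THEN ready(item2)]; r7 [IF metal(a) and signed(item2) THEN mammal(a)]. ⇒ new: ready(item2), mammal(a).
Closure: {active(a), approved(item2), blue(a), closed(item2), flies(item2), mammal(a), metal(a), open(a), penguin(a), ready(item2), signed(item2), small(item2), swims(item2)} — 13 facts.

13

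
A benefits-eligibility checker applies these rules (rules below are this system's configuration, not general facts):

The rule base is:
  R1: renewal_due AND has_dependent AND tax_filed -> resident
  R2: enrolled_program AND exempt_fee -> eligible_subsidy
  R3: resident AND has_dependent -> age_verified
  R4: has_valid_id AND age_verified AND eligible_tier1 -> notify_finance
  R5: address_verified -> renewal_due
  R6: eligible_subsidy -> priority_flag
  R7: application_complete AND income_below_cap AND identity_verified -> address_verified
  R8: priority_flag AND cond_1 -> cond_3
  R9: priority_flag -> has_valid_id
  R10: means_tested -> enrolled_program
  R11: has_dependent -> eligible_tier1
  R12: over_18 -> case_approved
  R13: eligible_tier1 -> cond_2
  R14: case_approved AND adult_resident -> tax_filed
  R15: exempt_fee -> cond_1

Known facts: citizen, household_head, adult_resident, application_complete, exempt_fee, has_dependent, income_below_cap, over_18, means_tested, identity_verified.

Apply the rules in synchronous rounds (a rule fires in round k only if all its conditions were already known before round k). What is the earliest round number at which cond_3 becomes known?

[1] R7 [application_complete AND income_below_cap AND identity_verified -> address_verified]; R10 [means_tested -> enrolled_program]; R11 [has_dependent -> eligible_tier1]; R12 [over_18 -> case_approved]; R15 [exempt_fee -> cond_1]. ⇒ new: address_verified, enrolled_program, eligible_tier1, case_approved, cond_1.
[2] R2 [enrolled_program AND exempt_fee -> eligible_subsidy]; R5 [address_verified -> renewal_due]; R13 [eligible_tier1 -> cond_2]; R14 [case_approved AND adult_resident -> tax_filed]. ⇒ new: eligible_subsidy, renewal_due, cond_2, tax_filed.
[3] R1 [renewal_due AND has_dependent AND tax_filed -> resident]; R6 [eligible_subsidy -> priority_flag]. ⇒ new: resident, priority_flag.
[4] R3 [resident AND has_dependent -> age_verified]; R8 [priority_flag AND cond_1 -> cond_3]; R9 [priority_flag -> has_valid_id]. ⇒ new: age_verified, cond_3, has_valid_id.
cond_3 first appears in round 4.

4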